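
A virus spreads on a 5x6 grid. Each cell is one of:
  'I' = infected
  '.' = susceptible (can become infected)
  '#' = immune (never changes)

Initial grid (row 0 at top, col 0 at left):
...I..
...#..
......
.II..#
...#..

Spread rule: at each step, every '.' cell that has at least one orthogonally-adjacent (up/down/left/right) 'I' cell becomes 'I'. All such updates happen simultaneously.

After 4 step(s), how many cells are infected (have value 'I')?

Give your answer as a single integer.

Step 0 (initial): 3 infected
Step 1: +8 new -> 11 infected
Step 2: +9 new -> 20 infected
Step 3: +5 new -> 25 infected
Step 4: +2 new -> 27 infected

Answer: 27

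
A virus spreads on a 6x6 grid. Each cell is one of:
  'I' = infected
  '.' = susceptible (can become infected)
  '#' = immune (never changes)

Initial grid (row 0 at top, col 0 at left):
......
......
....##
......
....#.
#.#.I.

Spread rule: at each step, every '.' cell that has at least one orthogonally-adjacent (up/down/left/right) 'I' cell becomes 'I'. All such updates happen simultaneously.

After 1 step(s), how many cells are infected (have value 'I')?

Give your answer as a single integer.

Answer: 3

Derivation:
Step 0 (initial): 1 infected
Step 1: +2 new -> 3 infected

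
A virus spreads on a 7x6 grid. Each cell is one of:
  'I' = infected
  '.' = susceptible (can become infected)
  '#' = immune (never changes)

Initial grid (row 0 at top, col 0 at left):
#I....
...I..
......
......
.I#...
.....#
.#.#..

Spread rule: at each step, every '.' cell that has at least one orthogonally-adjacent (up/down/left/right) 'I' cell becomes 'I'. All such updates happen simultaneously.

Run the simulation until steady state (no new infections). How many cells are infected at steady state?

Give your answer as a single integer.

Step 0 (initial): 3 infected
Step 1: +9 new -> 12 infected
Step 2: +11 new -> 23 infected
Step 3: +8 new -> 31 infected
Step 4: +3 new -> 34 infected
Step 5: +2 new -> 36 infected
Step 6: +1 new -> 37 infected
Step 7: +0 new -> 37 infected

Answer: 37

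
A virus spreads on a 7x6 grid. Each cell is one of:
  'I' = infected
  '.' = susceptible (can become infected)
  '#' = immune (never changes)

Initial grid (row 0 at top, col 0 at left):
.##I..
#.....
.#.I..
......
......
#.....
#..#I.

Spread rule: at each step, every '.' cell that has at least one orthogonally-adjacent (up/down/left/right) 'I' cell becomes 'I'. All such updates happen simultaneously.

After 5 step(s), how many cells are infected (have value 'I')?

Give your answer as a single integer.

Answer: 34

Derivation:
Step 0 (initial): 3 infected
Step 1: +7 new -> 10 infected
Step 2: +10 new -> 20 infected
Step 3: +7 new -> 27 infected
Step 4: +4 new -> 31 infected
Step 5: +3 new -> 34 infected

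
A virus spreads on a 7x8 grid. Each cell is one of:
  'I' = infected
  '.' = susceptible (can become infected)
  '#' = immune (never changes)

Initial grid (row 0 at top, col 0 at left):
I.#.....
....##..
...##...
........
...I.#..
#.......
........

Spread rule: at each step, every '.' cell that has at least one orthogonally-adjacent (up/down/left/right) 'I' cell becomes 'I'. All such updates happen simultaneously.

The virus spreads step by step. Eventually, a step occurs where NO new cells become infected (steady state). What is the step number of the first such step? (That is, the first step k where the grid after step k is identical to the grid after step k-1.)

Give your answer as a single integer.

Answer: 9

Derivation:
Step 0 (initial): 2 infected
Step 1: +6 new -> 8 infected
Step 2: +8 new -> 16 infected
Step 3: +11 new -> 27 infected
Step 4: +6 new -> 33 infected
Step 5: +7 new -> 40 infected
Step 6: +5 new -> 45 infected
Step 7: +3 new -> 48 infected
Step 8: +1 new -> 49 infected
Step 9: +0 new -> 49 infected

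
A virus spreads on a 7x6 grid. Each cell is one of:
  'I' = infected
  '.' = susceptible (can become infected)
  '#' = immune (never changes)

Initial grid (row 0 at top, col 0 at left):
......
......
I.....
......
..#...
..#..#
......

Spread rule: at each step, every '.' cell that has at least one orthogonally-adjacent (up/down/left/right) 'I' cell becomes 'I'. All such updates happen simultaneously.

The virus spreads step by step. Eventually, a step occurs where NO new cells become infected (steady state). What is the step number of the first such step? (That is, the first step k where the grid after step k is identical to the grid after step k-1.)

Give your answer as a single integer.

Answer: 10

Derivation:
Step 0 (initial): 1 infected
Step 1: +3 new -> 4 infected
Step 2: +5 new -> 9 infected
Step 3: +6 new -> 15 infected
Step 4: +6 new -> 21 infected
Step 5: +6 new -> 27 infected
Step 6: +6 new -> 33 infected
Step 7: +4 new -> 37 infected
Step 8: +1 new -> 38 infected
Step 9: +1 new -> 39 infected
Step 10: +0 new -> 39 infected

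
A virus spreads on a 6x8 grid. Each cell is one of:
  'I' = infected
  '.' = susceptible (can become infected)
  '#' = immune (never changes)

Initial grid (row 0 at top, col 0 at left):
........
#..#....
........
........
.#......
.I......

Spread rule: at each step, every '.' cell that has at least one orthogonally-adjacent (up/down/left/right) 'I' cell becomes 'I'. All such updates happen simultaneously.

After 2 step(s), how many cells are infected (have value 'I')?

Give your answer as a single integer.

Step 0 (initial): 1 infected
Step 1: +2 new -> 3 infected
Step 2: +3 new -> 6 infected

Answer: 6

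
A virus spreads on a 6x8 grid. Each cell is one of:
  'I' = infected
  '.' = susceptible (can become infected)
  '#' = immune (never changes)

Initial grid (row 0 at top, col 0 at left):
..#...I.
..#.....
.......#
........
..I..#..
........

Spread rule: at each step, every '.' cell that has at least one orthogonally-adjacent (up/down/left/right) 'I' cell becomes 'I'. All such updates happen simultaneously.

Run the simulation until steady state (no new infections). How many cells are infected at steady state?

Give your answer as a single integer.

Step 0 (initial): 2 infected
Step 1: +7 new -> 9 infected
Step 2: +11 new -> 20 infected
Step 3: +10 new -> 30 infected
Step 4: +8 new -> 38 infected
Step 5: +4 new -> 42 infected
Step 6: +2 new -> 44 infected
Step 7: +0 new -> 44 infected

Answer: 44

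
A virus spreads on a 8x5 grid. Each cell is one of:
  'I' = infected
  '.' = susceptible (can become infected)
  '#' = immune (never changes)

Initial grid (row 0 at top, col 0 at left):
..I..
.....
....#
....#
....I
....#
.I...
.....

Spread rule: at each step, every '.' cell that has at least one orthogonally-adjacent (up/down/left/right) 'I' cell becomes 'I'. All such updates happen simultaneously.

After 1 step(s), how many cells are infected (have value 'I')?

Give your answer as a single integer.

Answer: 11

Derivation:
Step 0 (initial): 3 infected
Step 1: +8 new -> 11 infected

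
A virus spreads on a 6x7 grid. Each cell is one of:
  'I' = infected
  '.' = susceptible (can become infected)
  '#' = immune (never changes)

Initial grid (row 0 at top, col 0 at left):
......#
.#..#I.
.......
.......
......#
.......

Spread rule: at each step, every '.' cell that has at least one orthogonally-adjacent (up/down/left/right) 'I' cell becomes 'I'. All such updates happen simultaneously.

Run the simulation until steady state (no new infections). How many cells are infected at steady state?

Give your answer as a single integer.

Answer: 38

Derivation:
Step 0 (initial): 1 infected
Step 1: +3 new -> 4 infected
Step 2: +4 new -> 8 infected
Step 3: +5 new -> 13 infected
Step 4: +6 new -> 19 infected
Step 5: +7 new -> 26 infected
Step 6: +5 new -> 31 infected
Step 7: +4 new -> 35 infected
Step 8: +2 new -> 37 infected
Step 9: +1 new -> 38 infected
Step 10: +0 new -> 38 infected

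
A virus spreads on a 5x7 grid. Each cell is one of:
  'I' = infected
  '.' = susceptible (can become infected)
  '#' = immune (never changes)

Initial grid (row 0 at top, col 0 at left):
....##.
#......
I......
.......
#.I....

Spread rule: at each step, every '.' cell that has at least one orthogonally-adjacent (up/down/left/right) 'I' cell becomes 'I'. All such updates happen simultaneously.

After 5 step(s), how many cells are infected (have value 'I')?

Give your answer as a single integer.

Step 0 (initial): 2 infected
Step 1: +5 new -> 7 infected
Step 2: +5 new -> 12 infected
Step 3: +5 new -> 17 infected
Step 4: +6 new -> 23 infected
Step 5: +4 new -> 27 infected

Answer: 27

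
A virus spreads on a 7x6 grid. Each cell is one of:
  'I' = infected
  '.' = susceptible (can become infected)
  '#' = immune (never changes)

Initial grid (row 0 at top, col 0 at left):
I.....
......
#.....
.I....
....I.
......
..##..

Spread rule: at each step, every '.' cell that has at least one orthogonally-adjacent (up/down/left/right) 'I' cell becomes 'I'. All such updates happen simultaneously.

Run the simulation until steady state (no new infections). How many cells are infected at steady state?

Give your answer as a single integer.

Answer: 39

Derivation:
Step 0 (initial): 3 infected
Step 1: +10 new -> 13 infected
Step 2: +12 new -> 25 infected
Step 3: +9 new -> 34 infected
Step 4: +4 new -> 38 infected
Step 5: +1 new -> 39 infected
Step 6: +0 new -> 39 infected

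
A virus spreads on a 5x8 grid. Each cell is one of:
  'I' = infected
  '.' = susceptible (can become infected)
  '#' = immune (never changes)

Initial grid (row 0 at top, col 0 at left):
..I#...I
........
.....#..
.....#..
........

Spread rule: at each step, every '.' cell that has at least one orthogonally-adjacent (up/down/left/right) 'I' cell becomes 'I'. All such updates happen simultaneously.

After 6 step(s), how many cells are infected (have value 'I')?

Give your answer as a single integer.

Step 0 (initial): 2 infected
Step 1: +4 new -> 6 infected
Step 2: +7 new -> 13 infected
Step 3: +9 new -> 22 infected
Step 4: +7 new -> 29 infected
Step 5: +5 new -> 34 infected
Step 6: +3 new -> 37 infected

Answer: 37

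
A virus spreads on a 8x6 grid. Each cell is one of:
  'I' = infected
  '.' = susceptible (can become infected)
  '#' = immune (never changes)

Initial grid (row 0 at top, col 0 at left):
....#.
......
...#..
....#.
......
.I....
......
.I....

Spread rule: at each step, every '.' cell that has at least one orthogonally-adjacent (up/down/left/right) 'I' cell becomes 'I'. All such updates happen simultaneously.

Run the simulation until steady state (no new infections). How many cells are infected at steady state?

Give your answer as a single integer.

Step 0 (initial): 2 infected
Step 1: +6 new -> 8 infected
Step 2: +7 new -> 15 infected
Step 3: +7 new -> 22 infected
Step 4: +8 new -> 30 infected
Step 5: +5 new -> 35 infected
Step 6: +4 new -> 39 infected
Step 7: +3 new -> 42 infected
Step 8: +2 new -> 44 infected
Step 9: +1 new -> 45 infected
Step 10: +0 new -> 45 infected

Answer: 45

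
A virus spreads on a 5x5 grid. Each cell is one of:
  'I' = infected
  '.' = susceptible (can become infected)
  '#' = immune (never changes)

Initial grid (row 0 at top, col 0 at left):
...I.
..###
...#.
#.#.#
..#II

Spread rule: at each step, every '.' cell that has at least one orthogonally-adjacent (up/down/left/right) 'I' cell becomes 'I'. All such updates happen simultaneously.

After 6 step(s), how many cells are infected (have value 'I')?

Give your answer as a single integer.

Answer: 15

Derivation:
Step 0 (initial): 3 infected
Step 1: +3 new -> 6 infected
Step 2: +1 new -> 7 infected
Step 3: +2 new -> 9 infected
Step 4: +2 new -> 11 infected
Step 5: +3 new -> 14 infected
Step 6: +1 new -> 15 infected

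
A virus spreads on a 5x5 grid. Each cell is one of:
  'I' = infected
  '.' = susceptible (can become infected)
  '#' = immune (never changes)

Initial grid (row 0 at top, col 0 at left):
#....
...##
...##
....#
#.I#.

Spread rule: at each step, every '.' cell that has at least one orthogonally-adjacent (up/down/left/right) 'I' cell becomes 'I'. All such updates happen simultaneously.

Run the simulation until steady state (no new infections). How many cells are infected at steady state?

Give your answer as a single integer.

Answer: 16

Derivation:
Step 0 (initial): 1 infected
Step 1: +2 new -> 3 infected
Step 2: +3 new -> 6 infected
Step 3: +3 new -> 9 infected
Step 4: +3 new -> 12 infected
Step 5: +3 new -> 15 infected
Step 6: +1 new -> 16 infected
Step 7: +0 new -> 16 infected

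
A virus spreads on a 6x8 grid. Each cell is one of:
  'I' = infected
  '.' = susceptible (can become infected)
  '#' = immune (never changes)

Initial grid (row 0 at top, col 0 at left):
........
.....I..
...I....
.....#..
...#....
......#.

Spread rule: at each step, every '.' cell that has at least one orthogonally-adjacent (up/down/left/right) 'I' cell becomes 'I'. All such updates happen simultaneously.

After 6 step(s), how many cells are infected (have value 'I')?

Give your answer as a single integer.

Step 0 (initial): 2 infected
Step 1: +8 new -> 10 infected
Step 2: +9 new -> 19 infected
Step 3: +9 new -> 28 infected
Step 4: +9 new -> 37 infected
Step 5: +6 new -> 43 infected
Step 6: +2 new -> 45 infected

Answer: 45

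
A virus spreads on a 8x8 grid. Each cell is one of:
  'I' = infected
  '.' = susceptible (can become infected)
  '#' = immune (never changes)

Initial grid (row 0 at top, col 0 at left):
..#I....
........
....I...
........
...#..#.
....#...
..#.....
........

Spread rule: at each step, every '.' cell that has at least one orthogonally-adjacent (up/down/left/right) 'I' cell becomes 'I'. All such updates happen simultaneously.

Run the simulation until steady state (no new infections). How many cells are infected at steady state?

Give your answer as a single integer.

Answer: 59

Derivation:
Step 0 (initial): 2 infected
Step 1: +6 new -> 8 infected
Step 2: +8 new -> 16 infected
Step 3: +8 new -> 24 infected
Step 4: +9 new -> 33 infected
Step 5: +7 new -> 40 infected
Step 6: +7 new -> 47 infected
Step 7: +6 new -> 53 infected
Step 8: +4 new -> 57 infected
Step 9: +2 new -> 59 infected
Step 10: +0 new -> 59 infected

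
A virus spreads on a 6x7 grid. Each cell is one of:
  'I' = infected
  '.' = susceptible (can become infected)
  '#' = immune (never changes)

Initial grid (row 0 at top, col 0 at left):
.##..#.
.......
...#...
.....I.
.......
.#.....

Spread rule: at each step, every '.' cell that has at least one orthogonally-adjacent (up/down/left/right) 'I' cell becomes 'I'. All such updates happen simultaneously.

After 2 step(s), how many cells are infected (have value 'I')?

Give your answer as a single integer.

Step 0 (initial): 1 infected
Step 1: +4 new -> 5 infected
Step 2: +7 new -> 12 infected

Answer: 12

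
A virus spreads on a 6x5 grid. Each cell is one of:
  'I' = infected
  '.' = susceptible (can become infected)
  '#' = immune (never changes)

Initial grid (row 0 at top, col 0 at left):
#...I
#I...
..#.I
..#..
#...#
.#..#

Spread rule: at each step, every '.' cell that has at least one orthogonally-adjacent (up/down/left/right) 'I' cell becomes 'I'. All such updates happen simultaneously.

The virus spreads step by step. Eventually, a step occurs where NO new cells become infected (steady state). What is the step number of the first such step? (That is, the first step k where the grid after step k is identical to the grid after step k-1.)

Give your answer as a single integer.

Answer: 6

Derivation:
Step 0 (initial): 3 infected
Step 1: +7 new -> 10 infected
Step 2: +5 new -> 15 infected
Step 3: +3 new -> 18 infected
Step 4: +2 new -> 20 infected
Step 5: +1 new -> 21 infected
Step 6: +0 new -> 21 infected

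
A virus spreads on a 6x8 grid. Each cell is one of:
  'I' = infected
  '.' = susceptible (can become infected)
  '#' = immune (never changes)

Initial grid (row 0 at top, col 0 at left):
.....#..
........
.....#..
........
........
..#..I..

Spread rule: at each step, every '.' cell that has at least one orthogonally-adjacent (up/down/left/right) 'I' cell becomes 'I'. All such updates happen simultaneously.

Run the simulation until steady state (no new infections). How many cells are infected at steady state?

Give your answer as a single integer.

Step 0 (initial): 1 infected
Step 1: +3 new -> 4 infected
Step 2: +5 new -> 9 infected
Step 3: +4 new -> 13 infected
Step 4: +5 new -> 18 infected
Step 5: +6 new -> 24 infected
Step 6: +9 new -> 33 infected
Step 7: +6 new -> 39 infected
Step 8: +3 new -> 42 infected
Step 9: +2 new -> 44 infected
Step 10: +1 new -> 45 infected
Step 11: +0 new -> 45 infected

Answer: 45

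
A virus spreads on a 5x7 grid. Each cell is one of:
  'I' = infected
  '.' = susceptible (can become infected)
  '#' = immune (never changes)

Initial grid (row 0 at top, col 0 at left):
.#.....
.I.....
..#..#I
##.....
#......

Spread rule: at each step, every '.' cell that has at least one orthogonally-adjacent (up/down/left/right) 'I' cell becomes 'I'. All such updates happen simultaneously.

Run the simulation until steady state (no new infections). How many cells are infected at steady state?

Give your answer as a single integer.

Step 0 (initial): 2 infected
Step 1: +5 new -> 7 infected
Step 2: +8 new -> 15 infected
Step 3: +6 new -> 21 infected
Step 4: +4 new -> 25 infected
Step 5: +2 new -> 27 infected
Step 6: +1 new -> 28 infected
Step 7: +1 new -> 29 infected
Step 8: +0 new -> 29 infected

Answer: 29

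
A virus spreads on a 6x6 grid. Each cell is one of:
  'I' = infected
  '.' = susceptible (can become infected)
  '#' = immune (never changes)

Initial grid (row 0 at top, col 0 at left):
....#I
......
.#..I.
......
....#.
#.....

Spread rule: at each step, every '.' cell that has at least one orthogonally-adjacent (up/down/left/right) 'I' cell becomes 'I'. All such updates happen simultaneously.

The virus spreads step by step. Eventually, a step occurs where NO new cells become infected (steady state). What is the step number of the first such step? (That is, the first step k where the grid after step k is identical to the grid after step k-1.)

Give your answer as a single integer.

Step 0 (initial): 2 infected
Step 1: +5 new -> 7 infected
Step 2: +4 new -> 11 infected
Step 3: +5 new -> 16 infected
Step 4: +6 new -> 22 infected
Step 5: +6 new -> 28 infected
Step 6: +4 new -> 32 infected
Step 7: +0 new -> 32 infected

Answer: 7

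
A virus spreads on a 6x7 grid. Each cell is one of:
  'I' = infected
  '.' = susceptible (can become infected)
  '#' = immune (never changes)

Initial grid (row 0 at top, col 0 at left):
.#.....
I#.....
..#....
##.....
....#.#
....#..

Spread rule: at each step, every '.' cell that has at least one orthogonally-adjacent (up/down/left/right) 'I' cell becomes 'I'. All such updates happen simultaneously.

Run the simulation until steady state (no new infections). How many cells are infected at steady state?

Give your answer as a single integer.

Step 0 (initial): 1 infected
Step 1: +2 new -> 3 infected
Step 2: +1 new -> 4 infected
Step 3: +0 new -> 4 infected

Answer: 4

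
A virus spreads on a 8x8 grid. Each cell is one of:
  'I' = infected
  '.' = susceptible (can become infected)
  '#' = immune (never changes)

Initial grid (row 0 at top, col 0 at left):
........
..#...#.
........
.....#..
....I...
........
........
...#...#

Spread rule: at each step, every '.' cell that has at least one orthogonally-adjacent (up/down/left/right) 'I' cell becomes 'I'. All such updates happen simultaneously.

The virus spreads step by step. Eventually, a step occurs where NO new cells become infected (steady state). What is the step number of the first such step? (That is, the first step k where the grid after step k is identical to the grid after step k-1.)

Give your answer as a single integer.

Answer: 9

Derivation:
Step 0 (initial): 1 infected
Step 1: +4 new -> 5 infected
Step 2: +7 new -> 12 infected
Step 3: +12 new -> 24 infected
Step 4: +13 new -> 37 infected
Step 5: +10 new -> 47 infected
Step 6: +7 new -> 54 infected
Step 7: +4 new -> 58 infected
Step 8: +1 new -> 59 infected
Step 9: +0 new -> 59 infected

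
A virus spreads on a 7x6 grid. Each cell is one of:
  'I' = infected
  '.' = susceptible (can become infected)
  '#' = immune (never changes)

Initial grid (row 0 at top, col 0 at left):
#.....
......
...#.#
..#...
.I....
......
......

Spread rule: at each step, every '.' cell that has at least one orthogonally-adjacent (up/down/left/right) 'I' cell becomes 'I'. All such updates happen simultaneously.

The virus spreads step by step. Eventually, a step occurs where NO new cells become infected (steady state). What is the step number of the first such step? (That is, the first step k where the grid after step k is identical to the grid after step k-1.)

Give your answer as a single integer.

Answer: 9

Derivation:
Step 0 (initial): 1 infected
Step 1: +4 new -> 5 infected
Step 2: +6 new -> 11 infected
Step 3: +8 new -> 19 infected
Step 4: +7 new -> 26 infected
Step 5: +6 new -> 32 infected
Step 6: +3 new -> 35 infected
Step 7: +2 new -> 37 infected
Step 8: +1 new -> 38 infected
Step 9: +0 new -> 38 infected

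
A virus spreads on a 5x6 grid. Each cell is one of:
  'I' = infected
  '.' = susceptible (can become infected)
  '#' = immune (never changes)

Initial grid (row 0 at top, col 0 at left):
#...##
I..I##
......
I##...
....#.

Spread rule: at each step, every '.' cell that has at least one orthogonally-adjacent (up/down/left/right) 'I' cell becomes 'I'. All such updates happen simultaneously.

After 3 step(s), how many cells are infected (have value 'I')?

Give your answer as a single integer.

Step 0 (initial): 3 infected
Step 1: +6 new -> 9 infected
Step 2: +7 new -> 16 infected
Step 3: +4 new -> 20 infected

Answer: 20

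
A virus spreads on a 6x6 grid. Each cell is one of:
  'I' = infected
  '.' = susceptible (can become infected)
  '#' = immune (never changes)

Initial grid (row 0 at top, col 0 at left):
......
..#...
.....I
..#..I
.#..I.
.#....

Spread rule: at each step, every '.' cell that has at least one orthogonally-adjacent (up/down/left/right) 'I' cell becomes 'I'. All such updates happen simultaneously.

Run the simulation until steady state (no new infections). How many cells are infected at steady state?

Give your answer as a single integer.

Answer: 32

Derivation:
Step 0 (initial): 3 infected
Step 1: +6 new -> 9 infected
Step 2: +7 new -> 16 infected
Step 3: +4 new -> 20 infected
Step 4: +2 new -> 22 infected
Step 5: +4 new -> 26 infected
Step 6: +3 new -> 29 infected
Step 7: +2 new -> 31 infected
Step 8: +1 new -> 32 infected
Step 9: +0 new -> 32 infected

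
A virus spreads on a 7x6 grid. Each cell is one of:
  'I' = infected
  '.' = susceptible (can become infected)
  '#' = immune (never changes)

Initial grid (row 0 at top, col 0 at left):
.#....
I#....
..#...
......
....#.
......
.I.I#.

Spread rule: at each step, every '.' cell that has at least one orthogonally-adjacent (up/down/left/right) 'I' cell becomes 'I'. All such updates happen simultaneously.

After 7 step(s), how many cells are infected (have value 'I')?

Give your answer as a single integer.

Answer: 36

Derivation:
Step 0 (initial): 3 infected
Step 1: +6 new -> 9 infected
Step 2: +7 new -> 16 infected
Step 3: +5 new -> 21 infected
Step 4: +5 new -> 26 infected
Step 5: +3 new -> 29 infected
Step 6: +4 new -> 33 infected
Step 7: +3 new -> 36 infected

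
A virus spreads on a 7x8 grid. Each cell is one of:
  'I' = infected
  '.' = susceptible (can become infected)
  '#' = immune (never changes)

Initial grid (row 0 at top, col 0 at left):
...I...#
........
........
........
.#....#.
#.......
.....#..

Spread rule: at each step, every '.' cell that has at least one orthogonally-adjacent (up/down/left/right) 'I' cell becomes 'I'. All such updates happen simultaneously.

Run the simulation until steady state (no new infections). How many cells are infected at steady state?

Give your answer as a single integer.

Answer: 51

Derivation:
Step 0 (initial): 1 infected
Step 1: +3 new -> 4 infected
Step 2: +5 new -> 9 infected
Step 3: +7 new -> 16 infected
Step 4: +7 new -> 23 infected
Step 5: +8 new -> 31 infected
Step 6: +7 new -> 38 infected
Step 7: +6 new -> 44 infected
Step 8: +3 new -> 47 infected
Step 9: +3 new -> 50 infected
Step 10: +1 new -> 51 infected
Step 11: +0 new -> 51 infected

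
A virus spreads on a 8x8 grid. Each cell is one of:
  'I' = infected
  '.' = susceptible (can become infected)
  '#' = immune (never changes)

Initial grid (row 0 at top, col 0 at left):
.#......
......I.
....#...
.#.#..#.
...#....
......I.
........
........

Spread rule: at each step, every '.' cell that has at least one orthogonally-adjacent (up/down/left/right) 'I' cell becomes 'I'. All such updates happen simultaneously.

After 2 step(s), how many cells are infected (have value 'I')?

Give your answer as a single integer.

Step 0 (initial): 2 infected
Step 1: +8 new -> 10 infected
Step 2: +11 new -> 21 infected

Answer: 21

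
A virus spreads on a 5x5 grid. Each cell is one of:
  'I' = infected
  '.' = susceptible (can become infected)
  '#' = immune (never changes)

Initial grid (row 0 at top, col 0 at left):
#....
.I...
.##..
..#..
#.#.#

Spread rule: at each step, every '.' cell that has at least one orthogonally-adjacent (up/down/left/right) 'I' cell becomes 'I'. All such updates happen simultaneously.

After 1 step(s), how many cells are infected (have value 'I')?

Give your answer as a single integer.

Answer: 4

Derivation:
Step 0 (initial): 1 infected
Step 1: +3 new -> 4 infected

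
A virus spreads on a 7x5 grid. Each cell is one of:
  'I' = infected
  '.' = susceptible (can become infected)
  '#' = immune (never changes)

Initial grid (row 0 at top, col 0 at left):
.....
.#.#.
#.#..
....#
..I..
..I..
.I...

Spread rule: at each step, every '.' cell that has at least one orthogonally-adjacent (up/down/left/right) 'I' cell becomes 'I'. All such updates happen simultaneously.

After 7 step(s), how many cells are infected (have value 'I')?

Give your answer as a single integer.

Step 0 (initial): 3 infected
Step 1: +7 new -> 10 infected
Step 2: +7 new -> 17 infected
Step 3: +4 new -> 21 infected
Step 4: +1 new -> 22 infected
Step 5: +1 new -> 23 infected
Step 6: +1 new -> 24 infected
Step 7: +1 new -> 25 infected

Answer: 25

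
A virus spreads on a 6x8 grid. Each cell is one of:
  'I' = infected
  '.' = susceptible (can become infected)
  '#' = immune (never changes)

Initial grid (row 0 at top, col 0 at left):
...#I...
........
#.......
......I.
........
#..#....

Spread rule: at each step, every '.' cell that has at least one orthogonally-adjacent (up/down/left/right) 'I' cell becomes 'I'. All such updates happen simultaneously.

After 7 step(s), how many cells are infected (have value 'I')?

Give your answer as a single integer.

Step 0 (initial): 2 infected
Step 1: +6 new -> 8 infected
Step 2: +11 new -> 19 infected
Step 3: +8 new -> 27 infected
Step 4: +6 new -> 33 infected
Step 5: +5 new -> 38 infected
Step 6: +4 new -> 42 infected
Step 7: +2 new -> 44 infected

Answer: 44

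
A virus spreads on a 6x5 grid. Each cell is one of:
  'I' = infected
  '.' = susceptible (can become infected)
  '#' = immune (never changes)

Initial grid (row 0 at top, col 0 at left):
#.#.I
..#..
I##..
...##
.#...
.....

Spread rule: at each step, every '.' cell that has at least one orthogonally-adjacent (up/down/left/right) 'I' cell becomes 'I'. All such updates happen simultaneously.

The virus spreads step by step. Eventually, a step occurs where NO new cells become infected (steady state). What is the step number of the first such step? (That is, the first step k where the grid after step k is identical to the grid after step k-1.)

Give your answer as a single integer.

Answer: 8

Derivation:
Step 0 (initial): 2 infected
Step 1: +4 new -> 6 infected
Step 2: +5 new -> 11 infected
Step 3: +4 new -> 15 infected
Step 4: +2 new -> 17 infected
Step 5: +2 new -> 19 infected
Step 6: +2 new -> 21 infected
Step 7: +1 new -> 22 infected
Step 8: +0 new -> 22 infected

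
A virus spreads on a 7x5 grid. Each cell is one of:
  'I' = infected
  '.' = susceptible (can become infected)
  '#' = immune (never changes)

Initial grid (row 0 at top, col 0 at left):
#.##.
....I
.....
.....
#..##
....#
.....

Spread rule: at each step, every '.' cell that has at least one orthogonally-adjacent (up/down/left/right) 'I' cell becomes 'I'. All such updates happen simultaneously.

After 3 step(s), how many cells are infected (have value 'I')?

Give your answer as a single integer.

Step 0 (initial): 1 infected
Step 1: +3 new -> 4 infected
Step 2: +3 new -> 7 infected
Step 3: +3 new -> 10 infected

Answer: 10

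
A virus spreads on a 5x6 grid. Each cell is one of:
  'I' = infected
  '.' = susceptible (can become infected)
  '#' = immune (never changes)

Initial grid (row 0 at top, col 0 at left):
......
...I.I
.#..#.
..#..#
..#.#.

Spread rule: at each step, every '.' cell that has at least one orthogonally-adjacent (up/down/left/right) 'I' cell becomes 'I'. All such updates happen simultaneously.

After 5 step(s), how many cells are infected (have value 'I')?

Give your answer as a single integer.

Answer: 20

Derivation:
Step 0 (initial): 2 infected
Step 1: +6 new -> 8 infected
Step 2: +5 new -> 13 infected
Step 3: +4 new -> 17 infected
Step 4: +2 new -> 19 infected
Step 5: +1 new -> 20 infected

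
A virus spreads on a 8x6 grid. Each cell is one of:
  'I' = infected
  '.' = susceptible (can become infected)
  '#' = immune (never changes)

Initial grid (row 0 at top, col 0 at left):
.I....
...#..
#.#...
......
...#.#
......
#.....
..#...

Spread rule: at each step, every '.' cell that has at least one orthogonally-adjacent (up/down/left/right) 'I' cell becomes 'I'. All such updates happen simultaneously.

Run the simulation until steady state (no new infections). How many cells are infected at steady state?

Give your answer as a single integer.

Step 0 (initial): 1 infected
Step 1: +3 new -> 4 infected
Step 2: +4 new -> 8 infected
Step 3: +2 new -> 10 infected
Step 4: +5 new -> 15 infected
Step 5: +6 new -> 21 infected
Step 6: +6 new -> 27 infected
Step 7: +5 new -> 32 infected
Step 8: +3 new -> 35 infected
Step 9: +3 new -> 38 infected
Step 10: +2 new -> 40 infected
Step 11: +1 new -> 41 infected
Step 12: +0 new -> 41 infected

Answer: 41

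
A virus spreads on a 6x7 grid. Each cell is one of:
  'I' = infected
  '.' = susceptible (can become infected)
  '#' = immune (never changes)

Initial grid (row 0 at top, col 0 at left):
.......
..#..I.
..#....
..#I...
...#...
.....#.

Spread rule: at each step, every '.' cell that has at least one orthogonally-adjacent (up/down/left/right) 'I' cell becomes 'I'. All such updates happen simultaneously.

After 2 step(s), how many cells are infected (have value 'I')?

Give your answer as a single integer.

Answer: 15

Derivation:
Step 0 (initial): 2 infected
Step 1: +6 new -> 8 infected
Step 2: +7 new -> 15 infected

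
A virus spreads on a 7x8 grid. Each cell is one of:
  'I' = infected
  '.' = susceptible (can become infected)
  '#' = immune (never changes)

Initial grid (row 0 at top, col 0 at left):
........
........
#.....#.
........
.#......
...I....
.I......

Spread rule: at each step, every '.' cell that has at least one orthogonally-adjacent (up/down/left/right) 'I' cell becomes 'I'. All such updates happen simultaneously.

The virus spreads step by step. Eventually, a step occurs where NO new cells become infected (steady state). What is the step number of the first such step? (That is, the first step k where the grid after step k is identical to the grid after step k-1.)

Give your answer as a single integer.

Step 0 (initial): 2 infected
Step 1: +7 new -> 9 infected
Step 2: +6 new -> 15 infected
Step 3: +7 new -> 22 infected
Step 4: +9 new -> 31 infected
Step 5: +8 new -> 39 infected
Step 6: +5 new -> 44 infected
Step 7: +5 new -> 49 infected
Step 8: +3 new -> 52 infected
Step 9: +1 new -> 53 infected
Step 10: +0 new -> 53 infected

Answer: 10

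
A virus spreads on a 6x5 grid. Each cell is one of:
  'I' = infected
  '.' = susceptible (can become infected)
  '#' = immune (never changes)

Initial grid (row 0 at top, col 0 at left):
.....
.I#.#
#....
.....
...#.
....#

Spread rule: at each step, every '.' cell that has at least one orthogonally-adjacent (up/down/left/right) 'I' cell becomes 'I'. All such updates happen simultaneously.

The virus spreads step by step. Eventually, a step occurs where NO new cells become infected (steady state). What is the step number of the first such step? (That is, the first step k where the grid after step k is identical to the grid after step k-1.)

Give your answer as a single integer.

Answer: 7

Derivation:
Step 0 (initial): 1 infected
Step 1: +3 new -> 4 infected
Step 2: +4 new -> 8 infected
Step 3: +5 new -> 13 infected
Step 4: +7 new -> 20 infected
Step 5: +3 new -> 23 infected
Step 6: +2 new -> 25 infected
Step 7: +0 new -> 25 infected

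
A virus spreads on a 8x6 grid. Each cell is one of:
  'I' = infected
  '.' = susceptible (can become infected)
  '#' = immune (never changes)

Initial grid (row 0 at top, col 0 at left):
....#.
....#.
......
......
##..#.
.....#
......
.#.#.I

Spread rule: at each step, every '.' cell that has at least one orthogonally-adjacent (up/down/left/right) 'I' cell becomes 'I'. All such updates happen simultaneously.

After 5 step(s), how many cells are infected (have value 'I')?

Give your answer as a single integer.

Step 0 (initial): 1 infected
Step 1: +2 new -> 3 infected
Step 2: +1 new -> 4 infected
Step 3: +2 new -> 6 infected
Step 4: +2 new -> 8 infected
Step 5: +4 new -> 12 infected

Answer: 12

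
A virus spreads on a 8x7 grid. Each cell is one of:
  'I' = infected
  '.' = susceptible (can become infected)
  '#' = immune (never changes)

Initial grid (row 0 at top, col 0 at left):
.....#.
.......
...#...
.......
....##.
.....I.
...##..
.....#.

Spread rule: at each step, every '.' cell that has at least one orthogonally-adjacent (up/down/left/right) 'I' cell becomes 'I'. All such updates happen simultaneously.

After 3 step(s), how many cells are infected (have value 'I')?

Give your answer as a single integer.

Answer: 11

Derivation:
Step 0 (initial): 1 infected
Step 1: +3 new -> 4 infected
Step 2: +3 new -> 7 infected
Step 3: +4 new -> 11 infected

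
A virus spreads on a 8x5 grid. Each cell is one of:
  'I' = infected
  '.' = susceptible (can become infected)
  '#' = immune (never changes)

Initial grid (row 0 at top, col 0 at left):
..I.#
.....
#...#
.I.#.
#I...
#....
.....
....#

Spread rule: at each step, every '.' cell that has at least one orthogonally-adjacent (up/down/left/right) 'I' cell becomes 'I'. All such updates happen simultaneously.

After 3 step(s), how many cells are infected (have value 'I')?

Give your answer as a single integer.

Answer: 26

Derivation:
Step 0 (initial): 3 infected
Step 1: +8 new -> 11 infected
Step 2: +7 new -> 18 infected
Step 3: +8 new -> 26 infected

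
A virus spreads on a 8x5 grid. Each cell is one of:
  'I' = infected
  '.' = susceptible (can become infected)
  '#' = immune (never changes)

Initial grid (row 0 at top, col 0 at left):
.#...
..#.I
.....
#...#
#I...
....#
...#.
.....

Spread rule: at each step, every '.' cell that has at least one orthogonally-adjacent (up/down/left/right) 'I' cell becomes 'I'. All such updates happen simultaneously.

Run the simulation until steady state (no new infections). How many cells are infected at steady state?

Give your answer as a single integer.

Step 0 (initial): 2 infected
Step 1: +6 new -> 8 infected
Step 2: +8 new -> 16 infected
Step 3: +10 new -> 26 infected
Step 4: +3 new -> 29 infected
Step 5: +2 new -> 31 infected
Step 6: +1 new -> 32 infected
Step 7: +1 new -> 33 infected
Step 8: +0 new -> 33 infected

Answer: 33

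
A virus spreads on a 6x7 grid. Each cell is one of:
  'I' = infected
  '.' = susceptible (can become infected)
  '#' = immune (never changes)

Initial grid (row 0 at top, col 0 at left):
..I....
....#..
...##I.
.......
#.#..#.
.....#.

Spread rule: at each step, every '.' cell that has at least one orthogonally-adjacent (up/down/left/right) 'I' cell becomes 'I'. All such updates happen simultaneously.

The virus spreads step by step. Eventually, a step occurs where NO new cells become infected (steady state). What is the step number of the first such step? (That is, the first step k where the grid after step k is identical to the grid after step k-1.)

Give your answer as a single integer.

Answer: 8

Derivation:
Step 0 (initial): 2 infected
Step 1: +6 new -> 8 infected
Step 2: +9 new -> 17 infected
Step 3: +7 new -> 24 infected
Step 4: +5 new -> 29 infected
Step 5: +3 new -> 32 infected
Step 6: +2 new -> 34 infected
Step 7: +1 new -> 35 infected
Step 8: +0 new -> 35 infected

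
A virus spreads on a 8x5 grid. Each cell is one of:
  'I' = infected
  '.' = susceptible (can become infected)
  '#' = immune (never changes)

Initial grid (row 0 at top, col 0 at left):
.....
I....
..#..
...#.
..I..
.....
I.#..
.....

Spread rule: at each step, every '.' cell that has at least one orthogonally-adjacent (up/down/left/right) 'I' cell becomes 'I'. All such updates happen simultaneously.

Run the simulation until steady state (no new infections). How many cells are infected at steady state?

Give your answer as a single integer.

Answer: 37

Derivation:
Step 0 (initial): 3 infected
Step 1: +10 new -> 13 infected
Step 2: +10 new -> 23 infected
Step 3: +6 new -> 29 infected
Step 4: +6 new -> 35 infected
Step 5: +2 new -> 37 infected
Step 6: +0 new -> 37 infected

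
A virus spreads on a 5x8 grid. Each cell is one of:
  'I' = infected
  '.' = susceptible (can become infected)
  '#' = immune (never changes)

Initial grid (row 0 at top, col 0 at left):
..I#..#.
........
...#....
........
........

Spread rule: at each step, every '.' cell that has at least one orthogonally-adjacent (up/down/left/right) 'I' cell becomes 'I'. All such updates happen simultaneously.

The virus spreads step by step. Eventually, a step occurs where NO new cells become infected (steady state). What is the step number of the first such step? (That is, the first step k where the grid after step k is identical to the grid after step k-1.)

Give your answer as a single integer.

Answer: 10

Derivation:
Step 0 (initial): 1 infected
Step 1: +2 new -> 3 infected
Step 2: +4 new -> 7 infected
Step 3: +4 new -> 11 infected
Step 4: +7 new -> 18 infected
Step 5: +7 new -> 25 infected
Step 6: +5 new -> 30 infected
Step 7: +4 new -> 34 infected
Step 8: +2 new -> 36 infected
Step 9: +1 new -> 37 infected
Step 10: +0 new -> 37 infected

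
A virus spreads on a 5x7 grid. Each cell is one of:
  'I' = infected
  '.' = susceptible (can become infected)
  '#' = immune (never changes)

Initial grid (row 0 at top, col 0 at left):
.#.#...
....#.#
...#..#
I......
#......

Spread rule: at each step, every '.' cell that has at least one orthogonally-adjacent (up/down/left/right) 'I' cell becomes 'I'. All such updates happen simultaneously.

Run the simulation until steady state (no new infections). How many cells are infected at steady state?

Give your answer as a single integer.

Answer: 28

Derivation:
Step 0 (initial): 1 infected
Step 1: +2 new -> 3 infected
Step 2: +4 new -> 7 infected
Step 3: +5 new -> 12 infected
Step 4: +3 new -> 15 infected
Step 5: +5 new -> 20 infected
Step 6: +3 new -> 23 infected
Step 7: +2 new -> 25 infected
Step 8: +1 new -> 26 infected
Step 9: +2 new -> 28 infected
Step 10: +0 new -> 28 infected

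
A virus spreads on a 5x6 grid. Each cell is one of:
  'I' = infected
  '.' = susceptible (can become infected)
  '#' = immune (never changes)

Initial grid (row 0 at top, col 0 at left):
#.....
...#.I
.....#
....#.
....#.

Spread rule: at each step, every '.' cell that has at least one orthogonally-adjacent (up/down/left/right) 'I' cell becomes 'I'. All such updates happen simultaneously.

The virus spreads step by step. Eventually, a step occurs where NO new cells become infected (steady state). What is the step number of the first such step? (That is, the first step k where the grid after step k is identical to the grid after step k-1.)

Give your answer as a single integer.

Step 0 (initial): 1 infected
Step 1: +2 new -> 3 infected
Step 2: +2 new -> 5 infected
Step 3: +2 new -> 7 infected
Step 4: +3 new -> 10 infected
Step 5: +5 new -> 15 infected
Step 6: +4 new -> 19 infected
Step 7: +3 new -> 22 infected
Step 8: +1 new -> 23 infected
Step 9: +0 new -> 23 infected

Answer: 9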